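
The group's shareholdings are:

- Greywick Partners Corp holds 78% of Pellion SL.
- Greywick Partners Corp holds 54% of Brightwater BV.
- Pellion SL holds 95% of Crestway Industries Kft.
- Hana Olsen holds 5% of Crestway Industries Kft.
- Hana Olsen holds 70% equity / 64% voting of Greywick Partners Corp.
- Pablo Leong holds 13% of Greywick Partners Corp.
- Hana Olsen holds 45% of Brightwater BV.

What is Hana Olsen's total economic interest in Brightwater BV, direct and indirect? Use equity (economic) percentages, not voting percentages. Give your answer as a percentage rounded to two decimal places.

82.80%

Hana reaches Brightwater along 2 paths.
Direct stake: 45% = 45%.
Via Greywick: 70% × 54% = 37.8%.
Total: 45% + 37.8% = 82.8%.
Rounded: 82.80%.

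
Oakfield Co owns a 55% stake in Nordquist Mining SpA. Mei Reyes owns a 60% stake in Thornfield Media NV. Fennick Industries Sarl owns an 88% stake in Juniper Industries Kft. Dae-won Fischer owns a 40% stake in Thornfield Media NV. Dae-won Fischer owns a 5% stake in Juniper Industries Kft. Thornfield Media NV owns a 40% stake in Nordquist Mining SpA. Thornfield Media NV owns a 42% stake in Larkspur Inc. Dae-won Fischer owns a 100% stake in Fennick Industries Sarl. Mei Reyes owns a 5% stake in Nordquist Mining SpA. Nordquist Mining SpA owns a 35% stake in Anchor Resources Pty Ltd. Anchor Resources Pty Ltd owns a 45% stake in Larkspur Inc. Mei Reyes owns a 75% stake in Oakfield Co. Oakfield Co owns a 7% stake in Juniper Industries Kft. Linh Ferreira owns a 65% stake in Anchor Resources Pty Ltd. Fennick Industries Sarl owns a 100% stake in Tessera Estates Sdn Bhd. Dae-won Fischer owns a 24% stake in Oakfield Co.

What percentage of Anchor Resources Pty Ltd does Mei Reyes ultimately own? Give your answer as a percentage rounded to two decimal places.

24.59%

Mei reaches Anchor along 3 paths.
Via Oakfield → Nordquist: 75% × 55% × 35% = 14.4375%.
Via Thornfield → Nordquist: 60% × 40% × 35% = 8.4%.
Via Nordquist: 5% × 35% = 1.75%.
Total: 14.4375% + 8.4% + 1.75% = 24.5875%.
Rounded: 24.59%.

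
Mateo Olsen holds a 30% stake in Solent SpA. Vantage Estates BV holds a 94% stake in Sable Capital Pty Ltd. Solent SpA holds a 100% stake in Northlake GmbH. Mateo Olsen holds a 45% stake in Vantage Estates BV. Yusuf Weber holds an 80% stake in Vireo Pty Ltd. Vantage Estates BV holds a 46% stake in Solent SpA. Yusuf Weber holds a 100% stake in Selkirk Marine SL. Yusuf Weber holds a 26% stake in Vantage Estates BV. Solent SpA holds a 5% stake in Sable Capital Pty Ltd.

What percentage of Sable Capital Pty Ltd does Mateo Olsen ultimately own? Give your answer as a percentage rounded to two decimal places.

44.84%

Mateo reaches Sable along 3 paths.
Via Vantage: 45% × 94% = 42.3%.
Via Vantage → Solent: 45% × 46% × 5% = 1.035%.
Via Solent: 30% × 5% = 1.5%.
Total: 42.3% + 1.035% + 1.5% = 44.835%.
Rounded: 44.84%.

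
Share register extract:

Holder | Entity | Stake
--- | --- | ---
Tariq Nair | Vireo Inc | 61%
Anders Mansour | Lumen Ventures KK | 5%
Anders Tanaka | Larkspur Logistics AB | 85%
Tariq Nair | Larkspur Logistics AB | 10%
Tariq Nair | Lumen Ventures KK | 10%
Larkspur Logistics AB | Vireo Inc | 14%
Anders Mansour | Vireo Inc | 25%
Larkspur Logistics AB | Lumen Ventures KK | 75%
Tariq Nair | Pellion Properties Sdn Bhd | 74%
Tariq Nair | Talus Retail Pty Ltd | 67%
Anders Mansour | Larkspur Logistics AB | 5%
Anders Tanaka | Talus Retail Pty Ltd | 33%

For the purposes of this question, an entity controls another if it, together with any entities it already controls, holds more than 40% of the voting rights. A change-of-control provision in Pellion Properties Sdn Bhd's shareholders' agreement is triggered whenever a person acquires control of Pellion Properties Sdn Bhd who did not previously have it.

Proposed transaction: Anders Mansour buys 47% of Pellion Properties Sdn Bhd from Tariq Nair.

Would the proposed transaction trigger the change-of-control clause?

The purchase adds only to Anders Mansour's holdings (Tariq's stake shrinks), so Anders Mansour is the only person who could newly come to control Pellion.
Anders Mansour's largest direct stake is 25% in Vireo, which does not meet the threshold, so Anders Mansour controls no company.
Neither Anders Mansour nor any entity Anders Mansour controls holds any voting interest in Pellion.
So before the transaction, Anders Mansour does not control Pellion.
After the purchase, Anders Mansour holds 47% of Pellion directly, and Tariq's stake falls to 27%.
Anders Mansour holds 47% of Pellion, so Anders Mansour controls Pellion.
Anders Mansour did not control Pellion before and does after, so the clause is triggered.

Yes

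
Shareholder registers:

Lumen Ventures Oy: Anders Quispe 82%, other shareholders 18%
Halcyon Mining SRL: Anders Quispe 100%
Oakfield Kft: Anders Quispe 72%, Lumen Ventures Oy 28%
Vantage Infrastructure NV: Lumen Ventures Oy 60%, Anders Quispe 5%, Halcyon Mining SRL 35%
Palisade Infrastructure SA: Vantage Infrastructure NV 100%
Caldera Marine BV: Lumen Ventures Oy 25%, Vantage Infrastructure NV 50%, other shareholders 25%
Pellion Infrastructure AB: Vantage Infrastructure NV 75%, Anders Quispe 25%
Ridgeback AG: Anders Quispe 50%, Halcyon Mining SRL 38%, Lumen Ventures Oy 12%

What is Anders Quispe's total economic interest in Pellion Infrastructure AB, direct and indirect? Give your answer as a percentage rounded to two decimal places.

91.90%

Anders reaches Pellion along 4 paths.
Via Lumen → Vantage: 82% × 60% × 75% = 36.9%.
Via Vantage: 5% × 75% = 3.75%.
Via Halcyon → Vantage: 100% × 35% × 75% = 26.25%.
Direct stake: 25% = 25%.
Total: 36.9% + 3.75% + 26.25% + 25% = 91.9%.
Rounded: 91.90%.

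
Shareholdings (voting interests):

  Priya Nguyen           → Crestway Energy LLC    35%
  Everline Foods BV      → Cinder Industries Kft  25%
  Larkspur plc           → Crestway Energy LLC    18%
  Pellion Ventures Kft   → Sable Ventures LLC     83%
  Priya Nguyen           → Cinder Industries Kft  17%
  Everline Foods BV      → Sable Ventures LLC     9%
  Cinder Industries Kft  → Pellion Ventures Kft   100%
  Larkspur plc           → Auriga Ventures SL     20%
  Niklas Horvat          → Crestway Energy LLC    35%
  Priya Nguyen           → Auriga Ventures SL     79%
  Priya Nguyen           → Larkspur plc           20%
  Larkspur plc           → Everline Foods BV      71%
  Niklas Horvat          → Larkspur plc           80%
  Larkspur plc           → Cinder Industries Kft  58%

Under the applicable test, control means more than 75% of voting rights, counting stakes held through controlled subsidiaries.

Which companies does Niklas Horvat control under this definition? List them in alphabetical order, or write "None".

Larkspur plc

Niklas holds 80% of Larkspur, so Niklas controls Larkspur.
No other company's threshold is met.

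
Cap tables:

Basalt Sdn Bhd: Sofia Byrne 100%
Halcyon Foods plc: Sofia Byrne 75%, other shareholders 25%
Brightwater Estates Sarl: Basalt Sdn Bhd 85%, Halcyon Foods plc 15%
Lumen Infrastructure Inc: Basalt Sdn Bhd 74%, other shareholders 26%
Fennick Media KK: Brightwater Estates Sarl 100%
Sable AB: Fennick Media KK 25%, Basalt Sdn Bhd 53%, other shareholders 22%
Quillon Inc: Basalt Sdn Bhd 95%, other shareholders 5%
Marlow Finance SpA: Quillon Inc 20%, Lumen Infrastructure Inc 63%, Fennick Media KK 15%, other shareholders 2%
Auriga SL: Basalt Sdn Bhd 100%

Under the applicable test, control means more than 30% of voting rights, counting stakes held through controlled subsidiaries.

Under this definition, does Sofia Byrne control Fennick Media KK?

Sofia holds 75% of Halcyon, so Sofia controls Halcyon.
Sofia holds 100% of Basalt, so Sofia controls Basalt.
Basalt and Halcyon together hold 85% + 15% = 100% of Brightwater, so Sofia controls Brightwater.
Brightwater holds 100% of Fennick, so Sofia controls Fennick.

Yes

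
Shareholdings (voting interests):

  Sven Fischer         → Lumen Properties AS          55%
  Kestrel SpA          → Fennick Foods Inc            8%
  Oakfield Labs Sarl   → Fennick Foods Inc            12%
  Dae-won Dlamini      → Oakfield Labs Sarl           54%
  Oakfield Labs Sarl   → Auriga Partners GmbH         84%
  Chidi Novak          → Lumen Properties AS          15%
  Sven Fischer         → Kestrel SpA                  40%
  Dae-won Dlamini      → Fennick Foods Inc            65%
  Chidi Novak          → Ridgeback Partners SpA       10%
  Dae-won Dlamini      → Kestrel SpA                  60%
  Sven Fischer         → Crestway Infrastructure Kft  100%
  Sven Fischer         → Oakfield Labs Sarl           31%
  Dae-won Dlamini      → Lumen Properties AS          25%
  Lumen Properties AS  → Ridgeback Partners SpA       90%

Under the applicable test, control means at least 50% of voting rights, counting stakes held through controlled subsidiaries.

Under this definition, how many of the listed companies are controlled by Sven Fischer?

3

Sven holds 100% of Crestway, so Sven controls Crestway.
Sven holds 55% of Lumen, so Sven controls Lumen.
Lumen holds 90% of Ridgeback, so Sven controls Ridgeback.
No other company's threshold is met.
Sven controls 3 companies.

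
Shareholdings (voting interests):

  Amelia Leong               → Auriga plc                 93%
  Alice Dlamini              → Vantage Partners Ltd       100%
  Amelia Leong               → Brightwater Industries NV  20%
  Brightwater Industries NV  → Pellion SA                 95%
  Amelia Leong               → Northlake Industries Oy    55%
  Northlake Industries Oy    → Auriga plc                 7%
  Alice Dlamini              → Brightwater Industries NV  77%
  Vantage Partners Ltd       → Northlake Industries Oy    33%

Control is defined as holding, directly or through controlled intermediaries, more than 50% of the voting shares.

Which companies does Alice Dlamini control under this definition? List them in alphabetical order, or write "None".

Brightwater Industries NV, Pellion SA, Vantage Partners Ltd

Alice holds 100% of Vantage, so Alice controls Vantage.
Alice holds 77% of Brightwater, so Alice controls Brightwater.
Brightwater holds 95% of Pellion, so Alice controls Pellion.
No other company's threshold is met.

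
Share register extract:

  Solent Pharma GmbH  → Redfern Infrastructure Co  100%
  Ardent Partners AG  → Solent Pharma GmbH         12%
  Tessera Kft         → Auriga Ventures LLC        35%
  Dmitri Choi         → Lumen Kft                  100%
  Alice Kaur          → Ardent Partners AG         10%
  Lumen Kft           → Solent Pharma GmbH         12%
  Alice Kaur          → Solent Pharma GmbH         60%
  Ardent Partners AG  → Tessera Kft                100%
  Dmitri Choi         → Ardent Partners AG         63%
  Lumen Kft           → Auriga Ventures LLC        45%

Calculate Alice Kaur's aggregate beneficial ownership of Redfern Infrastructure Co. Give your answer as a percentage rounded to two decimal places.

Alice reaches Redfern along 2 paths.
Via Ardent → Solent: 10% × 12% × 100% = 1.2%.
Via Solent: 60% × 100% = 60%.
Total: 1.2% + 60% = 61.2%.
Rounded: 61.20%.

61.20%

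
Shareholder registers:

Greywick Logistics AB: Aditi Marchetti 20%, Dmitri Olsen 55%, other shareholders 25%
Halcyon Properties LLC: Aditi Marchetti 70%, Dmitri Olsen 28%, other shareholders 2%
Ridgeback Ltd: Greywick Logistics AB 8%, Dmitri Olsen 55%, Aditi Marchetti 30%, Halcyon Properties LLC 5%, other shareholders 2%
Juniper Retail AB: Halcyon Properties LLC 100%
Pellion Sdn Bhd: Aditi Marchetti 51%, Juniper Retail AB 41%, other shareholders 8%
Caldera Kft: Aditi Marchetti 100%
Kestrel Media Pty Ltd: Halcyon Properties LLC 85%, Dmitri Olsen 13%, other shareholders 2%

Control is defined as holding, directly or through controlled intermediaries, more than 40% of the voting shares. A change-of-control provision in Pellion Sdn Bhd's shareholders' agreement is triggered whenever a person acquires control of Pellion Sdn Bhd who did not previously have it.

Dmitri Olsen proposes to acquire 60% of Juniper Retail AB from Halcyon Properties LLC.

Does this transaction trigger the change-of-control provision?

Yes

The purchase adds only to Dmitri's holdings (Halcyon's stake shrinks), so Dmitri is the only person who could newly come to control Pellion.
Dmitri holds 55% of Greywick, so Dmitri controls Greywick.
Greywick and Dmitri together hold 8% + 55% = 63% of Ridgeback, so Dmitri controls Ridgeback.
Neither Dmitri nor any entity Dmitri controls holds any voting interest in Pellion.
So before the transaction, Dmitri does not control Pellion.
After the purchase, Dmitri holds 60% of Juniper directly, and Halcyon's stake falls to 40%.
Dmitri holds 60% of Juniper, so Dmitri controls Juniper.
Juniper holds 41% of Pellion, so Dmitri controls Pellion.
Dmitri did not control Pellion before and does after, so the clause is triggered.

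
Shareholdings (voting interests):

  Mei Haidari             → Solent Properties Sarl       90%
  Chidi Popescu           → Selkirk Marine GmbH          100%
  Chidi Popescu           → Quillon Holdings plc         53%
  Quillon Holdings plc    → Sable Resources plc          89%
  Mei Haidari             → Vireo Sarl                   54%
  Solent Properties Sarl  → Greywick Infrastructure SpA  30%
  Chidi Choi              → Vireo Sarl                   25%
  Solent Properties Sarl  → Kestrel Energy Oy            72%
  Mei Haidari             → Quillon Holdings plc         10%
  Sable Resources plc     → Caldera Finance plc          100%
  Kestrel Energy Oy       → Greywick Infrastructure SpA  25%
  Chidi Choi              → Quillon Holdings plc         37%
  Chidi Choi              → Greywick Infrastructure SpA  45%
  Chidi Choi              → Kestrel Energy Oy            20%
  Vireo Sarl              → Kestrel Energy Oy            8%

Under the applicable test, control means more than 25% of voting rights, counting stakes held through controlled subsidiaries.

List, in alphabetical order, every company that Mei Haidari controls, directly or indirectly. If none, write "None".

Mei holds 54% of Vireo, so Mei controls Vireo.
Mei holds 90% of Solent, so Mei controls Solent.
Vireo and Solent together hold 8% + 72% = 80% of Kestrel, so Mei controls Kestrel.
Kestrel and Solent together hold 25% + 30% = 55% of Greywick, so Mei controls Greywick.
No other company's threshold is met.

Greywick Infrastructure SpA, Kestrel Energy Oy, Solent Properties Sarl, Vireo Sarl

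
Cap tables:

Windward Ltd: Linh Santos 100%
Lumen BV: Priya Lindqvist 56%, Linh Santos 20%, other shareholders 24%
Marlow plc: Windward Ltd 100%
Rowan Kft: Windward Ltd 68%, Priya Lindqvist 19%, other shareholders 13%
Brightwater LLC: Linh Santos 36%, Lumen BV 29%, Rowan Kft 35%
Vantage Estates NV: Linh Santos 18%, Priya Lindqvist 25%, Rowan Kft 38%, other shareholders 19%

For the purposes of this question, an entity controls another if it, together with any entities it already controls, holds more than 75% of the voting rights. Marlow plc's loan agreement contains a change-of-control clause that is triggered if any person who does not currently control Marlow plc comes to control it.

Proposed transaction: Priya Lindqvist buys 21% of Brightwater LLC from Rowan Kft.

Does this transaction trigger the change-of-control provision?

The purchase adds only to Priya's holdings (Rowan's stake shrinks), so Priya is the only person who could newly come to control Marlow.
Priya's largest direct stake is 56% in Lumen, which does not meet the threshold, so Priya controls no company.
Neither Priya nor any entity Priya controls holds any voting interest in Marlow.
So before the transaction, Priya does not control Marlow.
After the purchase, Priya holds 21% of Brightwater directly, and Rowan's stake falls to 14%.
Priya's side now holds 21% of Brightwater, not > 75%, so Priya still does not control Brightwater.
After the transaction, neither Priya nor any entity Priya controls holds a voting interest in Marlow, so Priya still does not control it.
No new person acquires control, so the clause is not triggered.

No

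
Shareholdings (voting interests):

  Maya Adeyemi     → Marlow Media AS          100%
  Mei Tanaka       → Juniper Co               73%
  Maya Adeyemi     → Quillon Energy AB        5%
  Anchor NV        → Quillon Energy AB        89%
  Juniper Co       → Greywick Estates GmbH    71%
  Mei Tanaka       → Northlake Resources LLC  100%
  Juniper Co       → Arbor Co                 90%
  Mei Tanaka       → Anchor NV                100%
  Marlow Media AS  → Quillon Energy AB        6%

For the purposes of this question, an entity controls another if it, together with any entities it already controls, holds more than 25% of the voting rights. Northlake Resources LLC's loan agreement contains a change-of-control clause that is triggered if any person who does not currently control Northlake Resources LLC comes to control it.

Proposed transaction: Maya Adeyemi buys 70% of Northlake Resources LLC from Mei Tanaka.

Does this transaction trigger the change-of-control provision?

Yes

The purchase adds only to Maya's holdings (Mei's stake shrinks), so Maya is the only person who could newly come to control Northlake.
Maya holds 100% of Marlow, so Maya controls Marlow.
Neither Maya nor any entity Maya controls holds any voting interest in Northlake.
So before the transaction, Maya does not control Northlake.
After the purchase, Maya holds 70% of Northlake directly, and Mei's stake falls to 30%.
Maya holds 70% of Northlake, so Maya controls Northlake.
Maya did not control Northlake before and does after, so the clause is triggered.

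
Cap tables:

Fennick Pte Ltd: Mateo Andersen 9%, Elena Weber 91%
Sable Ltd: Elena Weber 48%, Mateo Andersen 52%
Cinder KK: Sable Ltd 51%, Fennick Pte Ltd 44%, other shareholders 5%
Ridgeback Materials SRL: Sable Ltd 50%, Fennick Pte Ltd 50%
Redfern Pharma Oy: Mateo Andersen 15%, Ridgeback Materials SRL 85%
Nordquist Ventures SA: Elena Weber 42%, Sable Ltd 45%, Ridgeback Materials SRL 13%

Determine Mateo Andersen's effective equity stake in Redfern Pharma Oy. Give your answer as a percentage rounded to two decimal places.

40.93%

Mateo reaches Redfern along 3 paths.
Direct stake: 15% = 15%.
Via Sable → Ridgeback: 52% × 50% × 85% = 22.1%.
Via Fennick → Ridgeback: 9% × 50% × 85% = 3.825%.
Total: 15% + 22.1% + 3.825% = 40.925%.
Rounded: 40.93%.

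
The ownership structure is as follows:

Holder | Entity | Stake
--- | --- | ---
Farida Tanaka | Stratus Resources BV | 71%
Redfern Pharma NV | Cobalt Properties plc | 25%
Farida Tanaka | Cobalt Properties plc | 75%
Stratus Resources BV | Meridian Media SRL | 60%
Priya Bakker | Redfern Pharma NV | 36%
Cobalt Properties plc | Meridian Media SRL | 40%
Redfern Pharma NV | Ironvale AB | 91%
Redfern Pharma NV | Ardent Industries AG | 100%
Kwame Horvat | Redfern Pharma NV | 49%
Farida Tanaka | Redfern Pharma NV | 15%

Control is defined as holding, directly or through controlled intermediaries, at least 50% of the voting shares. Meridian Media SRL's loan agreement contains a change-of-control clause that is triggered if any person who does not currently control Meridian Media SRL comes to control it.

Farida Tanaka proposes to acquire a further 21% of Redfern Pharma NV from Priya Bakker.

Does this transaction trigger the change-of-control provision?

The purchase adds only to Farida's holdings (Priya's stake shrinks), so Farida is the only person who could newly come to control Meridian.
Farida holds 71% of Stratus, so Farida controls Stratus.
Farida holds 75% of Cobalt, so Farida controls Cobalt.
Stratus and Cobalt together hold 60% + 40% = 100% of Meridian, so Farida controls Meridian.
So Farida already controls Meridian before the transaction.
After the purchase, Farida's direct stake in Redfern rises to 15% + 21% = 36%, and Priya's stake falls to 15%.
Farida controlled Meridian already, so this is not a new person acquiring control; every other person's position is unchanged or reduced.
No new person acquires control, so the clause is not triggered.

No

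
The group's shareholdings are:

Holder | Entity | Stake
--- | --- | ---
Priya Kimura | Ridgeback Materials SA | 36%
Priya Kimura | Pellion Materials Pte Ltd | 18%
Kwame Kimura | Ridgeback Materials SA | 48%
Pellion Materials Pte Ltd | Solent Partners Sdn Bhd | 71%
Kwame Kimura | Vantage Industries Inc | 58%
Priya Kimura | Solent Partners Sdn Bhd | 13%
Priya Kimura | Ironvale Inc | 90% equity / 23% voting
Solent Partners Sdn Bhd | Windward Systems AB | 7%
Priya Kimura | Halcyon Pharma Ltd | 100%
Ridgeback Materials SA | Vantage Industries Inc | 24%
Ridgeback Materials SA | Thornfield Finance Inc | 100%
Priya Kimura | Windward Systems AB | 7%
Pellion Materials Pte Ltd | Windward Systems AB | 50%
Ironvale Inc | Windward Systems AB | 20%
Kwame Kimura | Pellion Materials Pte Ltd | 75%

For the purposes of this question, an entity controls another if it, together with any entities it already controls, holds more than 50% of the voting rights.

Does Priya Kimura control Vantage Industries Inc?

No

Priya holds 100% of Halcyon, so Priya controls Halcyon.
Neither Priya nor any entity Priya controls holds any voting interest in Vantage.
So Priya does not control Vantage.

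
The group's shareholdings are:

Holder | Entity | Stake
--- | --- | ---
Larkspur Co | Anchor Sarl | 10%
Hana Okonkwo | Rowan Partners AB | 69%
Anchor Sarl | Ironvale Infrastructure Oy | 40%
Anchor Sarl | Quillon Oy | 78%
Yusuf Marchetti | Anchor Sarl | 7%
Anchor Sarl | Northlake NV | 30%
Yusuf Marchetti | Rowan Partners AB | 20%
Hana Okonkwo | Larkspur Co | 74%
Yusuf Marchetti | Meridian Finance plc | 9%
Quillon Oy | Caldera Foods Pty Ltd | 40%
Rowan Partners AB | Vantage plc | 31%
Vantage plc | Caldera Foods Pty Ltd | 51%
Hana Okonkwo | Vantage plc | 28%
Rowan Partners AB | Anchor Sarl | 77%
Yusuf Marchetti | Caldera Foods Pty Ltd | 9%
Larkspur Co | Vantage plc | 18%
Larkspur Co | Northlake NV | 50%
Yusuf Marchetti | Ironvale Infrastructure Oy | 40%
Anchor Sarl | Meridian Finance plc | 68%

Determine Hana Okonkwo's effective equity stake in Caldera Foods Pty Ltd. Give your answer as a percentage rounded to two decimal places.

50.87%

Hana reaches Caldera along 5 paths.
Via Rowan → Anchor → Quillon: 69% × 77% × 78% × 40% = 16.57656%.
Via Larkspur → Anchor → Quillon: 74% × 10% × 78% × 40% = 2.3088%.
Via Rowan → Vantage: 69% × 31% × 51% = 10.9089%.
Via Larkspur → Vantage: 74% × 18% × 51% = 6.7932%.
Via Vantage: 28% × 51% = 14.28%.
Total: 16.57656% + 2.3088% + 10.9089% + 6.7932% + 14.28% = 50.86746%.
Rounded: 50.87%.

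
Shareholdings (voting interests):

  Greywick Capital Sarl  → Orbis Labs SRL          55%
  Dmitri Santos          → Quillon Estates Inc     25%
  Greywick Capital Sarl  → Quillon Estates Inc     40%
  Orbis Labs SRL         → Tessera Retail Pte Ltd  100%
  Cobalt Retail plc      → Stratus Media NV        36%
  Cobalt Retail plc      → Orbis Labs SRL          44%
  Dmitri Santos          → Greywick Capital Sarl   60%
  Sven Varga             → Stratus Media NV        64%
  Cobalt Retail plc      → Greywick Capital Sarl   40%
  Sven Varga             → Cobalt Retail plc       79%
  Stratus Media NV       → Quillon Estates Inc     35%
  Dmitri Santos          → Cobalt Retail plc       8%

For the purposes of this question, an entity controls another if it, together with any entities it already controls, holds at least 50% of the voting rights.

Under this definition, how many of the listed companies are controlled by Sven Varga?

2

Sven holds 79% of Cobalt, so Sven controls Cobalt.
Sven and Cobalt together hold 64% + 36% = 100% of Stratus, so Sven controls Stratus.
No other company's threshold is met.
Sven controls 2 companies.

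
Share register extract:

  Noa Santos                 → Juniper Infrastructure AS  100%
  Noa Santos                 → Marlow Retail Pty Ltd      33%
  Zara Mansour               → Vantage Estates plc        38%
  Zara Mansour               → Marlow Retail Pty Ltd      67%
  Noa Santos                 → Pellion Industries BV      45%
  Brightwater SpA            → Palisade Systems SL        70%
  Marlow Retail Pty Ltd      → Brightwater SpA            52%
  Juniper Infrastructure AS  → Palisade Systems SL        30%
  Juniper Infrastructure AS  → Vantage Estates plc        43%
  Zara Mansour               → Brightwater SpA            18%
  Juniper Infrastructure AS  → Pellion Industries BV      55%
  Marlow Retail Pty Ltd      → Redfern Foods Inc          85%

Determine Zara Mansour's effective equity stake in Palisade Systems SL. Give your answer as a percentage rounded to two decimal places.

Zara reaches Palisade along 2 paths.
Via Marlow → Brightwater: 67% × 52% × 70% = 24.388%.
Via Brightwater: 18% × 70% = 12.6%.
Total: 24.388% + 12.6% = 36.988%.
Rounded: 36.99%.

36.99%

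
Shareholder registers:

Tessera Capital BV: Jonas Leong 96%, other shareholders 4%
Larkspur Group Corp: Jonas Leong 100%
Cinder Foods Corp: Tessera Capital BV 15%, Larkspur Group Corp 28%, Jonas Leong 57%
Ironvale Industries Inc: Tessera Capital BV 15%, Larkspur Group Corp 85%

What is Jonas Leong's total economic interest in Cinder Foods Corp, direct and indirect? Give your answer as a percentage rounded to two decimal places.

Jonas reaches Cinder along 3 paths.
Via Tessera: 96% × 15% = 14.4%.
Via Larkspur: 100% × 28% = 28%.
Direct stake: 57% = 57%.
Total: 14.4% + 28% + 57% = 99.4%.
Rounded: 99.40%.

99.40%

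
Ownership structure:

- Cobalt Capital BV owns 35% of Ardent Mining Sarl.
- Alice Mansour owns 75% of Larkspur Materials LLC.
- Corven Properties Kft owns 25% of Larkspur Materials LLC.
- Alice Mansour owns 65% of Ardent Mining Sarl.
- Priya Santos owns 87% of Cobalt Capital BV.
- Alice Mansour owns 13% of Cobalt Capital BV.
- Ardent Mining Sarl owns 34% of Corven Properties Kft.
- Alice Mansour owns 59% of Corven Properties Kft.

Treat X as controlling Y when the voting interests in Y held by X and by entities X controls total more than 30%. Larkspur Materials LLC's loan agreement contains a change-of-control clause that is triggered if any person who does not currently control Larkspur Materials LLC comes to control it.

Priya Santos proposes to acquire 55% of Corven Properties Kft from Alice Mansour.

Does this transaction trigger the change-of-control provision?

No

The purchase adds only to Priya's holdings (Alice's stake shrinks), so Priya is the only person who could newly come to control Larkspur.
Priya holds 87% of Cobalt, so Priya controls Cobalt.
Cobalt holds 35% of Ardent, so Priya controls Ardent.
Ardent holds 34% of Corven, so Priya controls Corven.
In Larkspur, Priya's side holds only 25%, not > 30%.
So before the transaction, Priya does not control Larkspur.
After the purchase, Priya holds 55% of Corven directly, and Alice's stake falls to 4%.
Ardent and Priya together hold 34% + 55% = 89% of Corven, so Priya controls Corven.
After the transaction, Priya's side holds 25% of Larkspur, not > 30%, so Priya still does not control Larkspur.
No new person acquires control, so the clause is not triggered.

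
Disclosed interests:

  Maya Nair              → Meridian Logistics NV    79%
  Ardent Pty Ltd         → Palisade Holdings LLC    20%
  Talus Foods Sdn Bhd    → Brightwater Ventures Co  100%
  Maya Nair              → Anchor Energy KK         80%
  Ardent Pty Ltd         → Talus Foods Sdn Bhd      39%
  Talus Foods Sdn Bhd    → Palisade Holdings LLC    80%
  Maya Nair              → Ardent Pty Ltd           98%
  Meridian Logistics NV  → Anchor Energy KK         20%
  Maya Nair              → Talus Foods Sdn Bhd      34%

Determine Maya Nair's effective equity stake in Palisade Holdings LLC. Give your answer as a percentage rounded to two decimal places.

77.38%

Maya reaches Palisade along 3 paths.
Via Talus: 34% × 80% = 27.2%.
Via Ardent → Talus: 98% × 39% × 80% = 30.576%.
Via Ardent: 98% × 20% = 19.6%.
Total: 27.2% + 30.576% + 19.6% = 77.376%.
Rounded: 77.38%.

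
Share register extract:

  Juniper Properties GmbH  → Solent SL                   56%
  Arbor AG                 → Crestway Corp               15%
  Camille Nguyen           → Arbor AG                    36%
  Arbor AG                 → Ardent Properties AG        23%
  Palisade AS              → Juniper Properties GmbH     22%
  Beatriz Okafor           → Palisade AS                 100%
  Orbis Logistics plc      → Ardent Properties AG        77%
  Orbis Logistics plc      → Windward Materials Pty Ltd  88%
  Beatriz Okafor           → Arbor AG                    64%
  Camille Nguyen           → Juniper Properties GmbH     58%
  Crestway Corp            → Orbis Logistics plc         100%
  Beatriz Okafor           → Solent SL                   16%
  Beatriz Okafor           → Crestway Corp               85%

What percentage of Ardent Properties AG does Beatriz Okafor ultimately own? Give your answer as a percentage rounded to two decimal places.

Beatriz reaches Ardent along 3 paths.
Via Arbor: 64% × 23% = 14.72%.
Via Arbor → Crestway → Orbis: 64% × 15% × 100% × 77% = 7.392%.
Via Crestway → Orbis: 85% × 100% × 77% = 65.45%.
Total: 14.72% + 7.392% + 65.45% = 87.562%.
Rounded: 87.56%.

87.56%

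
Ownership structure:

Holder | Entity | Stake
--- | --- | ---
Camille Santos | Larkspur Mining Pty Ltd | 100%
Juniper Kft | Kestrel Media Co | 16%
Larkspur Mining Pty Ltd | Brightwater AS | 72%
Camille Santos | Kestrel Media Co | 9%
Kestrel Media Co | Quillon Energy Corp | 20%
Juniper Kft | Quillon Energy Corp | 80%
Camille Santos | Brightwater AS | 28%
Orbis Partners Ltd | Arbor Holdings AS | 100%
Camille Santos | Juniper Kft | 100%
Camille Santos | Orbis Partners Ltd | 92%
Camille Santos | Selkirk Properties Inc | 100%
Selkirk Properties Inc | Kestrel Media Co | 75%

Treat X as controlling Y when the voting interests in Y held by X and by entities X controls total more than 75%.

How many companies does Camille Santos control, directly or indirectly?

8

Camille holds 100% of Selkirk, so Camille controls Selkirk.
Camille holds 100% of Juniper, so Camille controls Juniper.
Camille holds 100% of Larkspur, so Camille controls Larkspur.
Selkirk and Camille and Juniper together hold 75% + 9% + 16% = 100% of Kestrel, so Camille controls Kestrel.
Kestrel and Juniper together hold 20% + 80% = 100% of Quillon, so Camille controls Quillon.
Camille holds 92% of Orbis, so Camille controls Orbis.
Larkspur and Camille together hold 72% + 28% = 100% of Brightwater, so Camille controls Brightwater.
Orbis holds 100% of Arbor, so Camille controls Arbor.
Camille controls 8 companies.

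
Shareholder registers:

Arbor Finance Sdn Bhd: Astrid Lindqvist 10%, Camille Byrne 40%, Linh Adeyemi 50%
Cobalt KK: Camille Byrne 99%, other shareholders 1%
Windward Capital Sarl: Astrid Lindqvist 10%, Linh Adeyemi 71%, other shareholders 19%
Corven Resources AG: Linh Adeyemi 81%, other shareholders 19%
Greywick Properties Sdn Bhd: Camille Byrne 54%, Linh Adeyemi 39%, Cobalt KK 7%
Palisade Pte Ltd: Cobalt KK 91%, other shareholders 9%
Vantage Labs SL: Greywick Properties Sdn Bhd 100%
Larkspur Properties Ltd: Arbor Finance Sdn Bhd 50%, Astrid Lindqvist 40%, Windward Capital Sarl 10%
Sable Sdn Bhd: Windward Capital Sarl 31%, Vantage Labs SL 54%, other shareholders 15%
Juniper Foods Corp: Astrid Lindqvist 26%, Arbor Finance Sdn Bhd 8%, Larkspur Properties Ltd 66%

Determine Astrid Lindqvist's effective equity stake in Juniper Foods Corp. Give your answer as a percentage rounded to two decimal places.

57.16%

Astrid reaches Juniper along 5 paths.
Direct stake: 26% = 26%.
Via Arbor: 10% × 8% = 0.8%.
Via Arbor → Larkspur: 10% × 50% × 66% = 3.3%.
Via Larkspur: 40% × 66% = 26.4%.
Via Windward → Larkspur: 10% × 10% × 66% = 0.66%.
Total: 26% + 0.8% + 3.3% + 26.4% + 0.66% = 57.16%.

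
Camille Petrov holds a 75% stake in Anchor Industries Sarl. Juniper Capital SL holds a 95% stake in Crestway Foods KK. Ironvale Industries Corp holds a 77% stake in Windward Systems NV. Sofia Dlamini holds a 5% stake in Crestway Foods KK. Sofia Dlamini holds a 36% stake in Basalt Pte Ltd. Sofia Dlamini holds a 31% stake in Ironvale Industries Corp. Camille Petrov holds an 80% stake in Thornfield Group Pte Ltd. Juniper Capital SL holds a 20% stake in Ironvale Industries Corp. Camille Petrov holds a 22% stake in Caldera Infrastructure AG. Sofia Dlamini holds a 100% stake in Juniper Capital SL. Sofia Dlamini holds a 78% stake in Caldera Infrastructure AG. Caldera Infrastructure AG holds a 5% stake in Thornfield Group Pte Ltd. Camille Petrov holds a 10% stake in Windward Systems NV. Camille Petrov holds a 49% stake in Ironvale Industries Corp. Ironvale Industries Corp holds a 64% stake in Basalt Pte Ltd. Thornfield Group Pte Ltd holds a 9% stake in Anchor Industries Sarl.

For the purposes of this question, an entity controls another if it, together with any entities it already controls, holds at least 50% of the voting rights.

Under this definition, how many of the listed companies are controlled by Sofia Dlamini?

Sofia holds 78% of Caldera, so Sofia controls Caldera.
Sofia holds 100% of Juniper, so Sofia controls Juniper.
Sofia and Juniper together hold 5% + 95% = 100% of Crestway, so Sofia controls Crestway.
Juniper and Sofia together hold 20% + 31% = 51% of Ironvale, so Sofia controls Ironvale.
Ironvale and Sofia together hold 64% + 36% = 100% of Basalt, so Sofia controls Basalt.
Ironvale holds 77% of Windward, so Sofia controls Windward.
No other company's threshold is met.
Sofia controls 6 companies.

6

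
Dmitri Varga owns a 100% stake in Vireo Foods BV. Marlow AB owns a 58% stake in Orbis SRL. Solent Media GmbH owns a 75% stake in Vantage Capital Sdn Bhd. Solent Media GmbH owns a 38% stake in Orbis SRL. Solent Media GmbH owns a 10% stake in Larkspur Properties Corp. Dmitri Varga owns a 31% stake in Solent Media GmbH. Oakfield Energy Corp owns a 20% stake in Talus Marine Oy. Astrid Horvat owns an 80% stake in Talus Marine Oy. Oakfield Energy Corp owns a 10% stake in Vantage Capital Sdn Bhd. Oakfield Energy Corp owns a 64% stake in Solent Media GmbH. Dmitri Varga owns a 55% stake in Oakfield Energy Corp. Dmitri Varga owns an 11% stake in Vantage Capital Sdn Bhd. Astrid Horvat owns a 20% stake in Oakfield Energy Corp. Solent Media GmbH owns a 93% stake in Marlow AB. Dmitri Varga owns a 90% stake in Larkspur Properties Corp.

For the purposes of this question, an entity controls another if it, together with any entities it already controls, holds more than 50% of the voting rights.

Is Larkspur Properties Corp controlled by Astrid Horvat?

No

Astrid holds 80% of Talus, so Astrid controls Talus.
Neither Astrid nor any entity Astrid controls holds any voting interest in Larkspur.
So Astrid does not control Larkspur.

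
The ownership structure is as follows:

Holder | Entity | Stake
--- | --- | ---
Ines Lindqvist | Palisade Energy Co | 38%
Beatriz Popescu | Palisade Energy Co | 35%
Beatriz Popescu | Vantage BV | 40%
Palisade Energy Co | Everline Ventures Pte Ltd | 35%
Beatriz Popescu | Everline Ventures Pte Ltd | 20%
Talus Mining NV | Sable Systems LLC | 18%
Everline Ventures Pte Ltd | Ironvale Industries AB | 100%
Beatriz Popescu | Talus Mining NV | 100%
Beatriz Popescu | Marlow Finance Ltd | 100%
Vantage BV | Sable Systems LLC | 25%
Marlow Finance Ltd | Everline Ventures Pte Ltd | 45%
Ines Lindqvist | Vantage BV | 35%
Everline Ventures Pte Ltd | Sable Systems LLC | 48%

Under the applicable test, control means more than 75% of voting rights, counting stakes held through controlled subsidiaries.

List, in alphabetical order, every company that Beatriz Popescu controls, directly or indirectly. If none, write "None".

Marlow Finance Ltd, Talus Mining NV

Beatriz holds 100% of Marlow, so Beatriz controls Marlow.
Beatriz holds 100% of Talus, so Beatriz controls Talus.
No other company's threshold is met.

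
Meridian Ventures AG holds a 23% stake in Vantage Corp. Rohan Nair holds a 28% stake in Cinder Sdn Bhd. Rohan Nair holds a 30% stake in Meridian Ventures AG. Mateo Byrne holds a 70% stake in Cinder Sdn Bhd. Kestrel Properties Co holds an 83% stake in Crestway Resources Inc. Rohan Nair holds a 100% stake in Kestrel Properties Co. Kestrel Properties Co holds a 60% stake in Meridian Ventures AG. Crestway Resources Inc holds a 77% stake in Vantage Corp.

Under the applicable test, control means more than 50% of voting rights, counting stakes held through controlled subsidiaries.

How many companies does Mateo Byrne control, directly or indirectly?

1

Mateo holds 70% of Cinder, so Mateo controls Cinder.
No other company's threshold is met.
Mateo controls 1 company.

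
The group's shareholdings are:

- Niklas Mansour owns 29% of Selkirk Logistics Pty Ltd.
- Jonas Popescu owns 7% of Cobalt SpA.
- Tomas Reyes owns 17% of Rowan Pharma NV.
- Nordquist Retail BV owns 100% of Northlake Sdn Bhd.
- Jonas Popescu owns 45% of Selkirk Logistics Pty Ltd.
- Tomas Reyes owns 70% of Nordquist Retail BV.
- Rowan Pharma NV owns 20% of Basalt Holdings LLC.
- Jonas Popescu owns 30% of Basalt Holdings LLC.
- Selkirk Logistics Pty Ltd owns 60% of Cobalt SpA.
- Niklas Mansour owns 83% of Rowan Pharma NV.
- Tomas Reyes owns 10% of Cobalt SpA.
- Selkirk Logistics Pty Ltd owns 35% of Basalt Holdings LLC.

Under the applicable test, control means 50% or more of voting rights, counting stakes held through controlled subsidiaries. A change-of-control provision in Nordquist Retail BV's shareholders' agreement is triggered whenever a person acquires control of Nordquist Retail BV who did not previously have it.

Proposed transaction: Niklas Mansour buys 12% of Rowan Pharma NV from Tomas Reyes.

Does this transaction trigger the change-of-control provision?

No

The purchase adds only to Niklas's holdings (Tomas's stake shrinks), so Niklas is the only person who could newly come to control Nordquist.
Niklas holds 83% of Rowan, so Niklas controls Rowan.
Neither Niklas nor any entity Niklas controls holds any voting interest in Nordquist.
So before the transaction, Niklas does not control Nordquist.
After the purchase, Niklas's direct stake in Rowan rises to 83% + 12% = 95%, and Tomas's stake falls to 5%.
Niklas holds 95% of Rowan, so Niklas controls Rowan.
After the transaction, neither Niklas nor any entity Niklas controls holds a voting interest in Nordquist, so Niklas still does not control it.
No new person acquires control, so the clause is not triggered.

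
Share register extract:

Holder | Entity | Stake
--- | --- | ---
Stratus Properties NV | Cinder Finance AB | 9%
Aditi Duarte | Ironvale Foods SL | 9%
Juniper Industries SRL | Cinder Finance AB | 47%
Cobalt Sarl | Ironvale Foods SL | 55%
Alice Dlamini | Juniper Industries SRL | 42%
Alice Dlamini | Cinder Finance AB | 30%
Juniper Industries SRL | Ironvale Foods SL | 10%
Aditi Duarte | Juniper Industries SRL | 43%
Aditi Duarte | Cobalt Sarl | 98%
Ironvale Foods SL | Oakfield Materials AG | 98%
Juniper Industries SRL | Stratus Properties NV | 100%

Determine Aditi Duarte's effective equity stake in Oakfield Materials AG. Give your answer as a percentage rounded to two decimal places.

Aditi reaches Oakfield along 3 paths.
Via Juniper → Ironvale: 43% × 10% × 98% = 4.214%.
Via Cobalt → Ironvale: 98% × 55% × 98% = 52.822%.
Via Ironvale: 9% × 98% = 8.82%.
Total: 4.214% + 52.822% + 8.82% = 65.856%.
Rounded: 65.86%.

65.86%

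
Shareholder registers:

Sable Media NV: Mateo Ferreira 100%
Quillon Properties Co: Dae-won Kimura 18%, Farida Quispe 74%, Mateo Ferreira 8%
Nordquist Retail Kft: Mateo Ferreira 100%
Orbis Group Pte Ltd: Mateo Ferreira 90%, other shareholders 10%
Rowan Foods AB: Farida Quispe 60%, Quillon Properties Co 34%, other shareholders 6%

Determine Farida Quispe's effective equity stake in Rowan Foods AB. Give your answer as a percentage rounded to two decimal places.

Farida reaches Rowan along 2 paths.
Direct stake: 60% = 60%.
Via Quillon: 74% × 34% = 25.16%.
Total: 60% + 25.16% = 85.16%.

85.16%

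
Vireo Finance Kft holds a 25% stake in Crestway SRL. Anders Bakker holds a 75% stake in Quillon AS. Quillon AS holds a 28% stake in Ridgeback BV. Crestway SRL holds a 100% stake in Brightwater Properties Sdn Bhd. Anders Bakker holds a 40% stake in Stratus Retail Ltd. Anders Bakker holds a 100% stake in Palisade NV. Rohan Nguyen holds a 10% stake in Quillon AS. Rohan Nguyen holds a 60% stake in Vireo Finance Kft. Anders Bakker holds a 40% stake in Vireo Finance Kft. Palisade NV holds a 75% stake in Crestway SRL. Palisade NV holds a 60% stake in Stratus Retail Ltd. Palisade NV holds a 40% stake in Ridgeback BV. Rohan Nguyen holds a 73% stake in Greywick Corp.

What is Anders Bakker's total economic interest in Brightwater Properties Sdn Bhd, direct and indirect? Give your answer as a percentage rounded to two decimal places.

85.00%

Anders reaches Brightwater along 2 paths.
Via Palisade → Crestway: 100% × 75% × 100% = 75%.
Via Vireo → Crestway: 40% × 25% × 100% = 10%.
Total: 75% + 10% = 85%.
Rounded: 85.00%.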